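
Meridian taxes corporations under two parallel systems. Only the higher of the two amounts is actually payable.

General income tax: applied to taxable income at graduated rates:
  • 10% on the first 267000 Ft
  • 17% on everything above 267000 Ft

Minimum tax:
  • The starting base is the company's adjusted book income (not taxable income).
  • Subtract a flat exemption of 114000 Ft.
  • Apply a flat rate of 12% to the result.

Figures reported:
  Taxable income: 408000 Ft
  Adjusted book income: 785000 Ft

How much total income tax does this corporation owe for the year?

Minimum tax:
  Base (adjusted book income): 785000 Ft
  Less exemption 114000 Ft → base 671000 Ft
  671000 Ft × 12% = 80520 Ft

General income tax:
  267000 Ft × 10% = 26700 Ft
  141000 Ft × 17% = 23970 Ft
  → 50670 Ft

80520 Ft > 50670 Ft, so the minimum tax is the binding amount.

80520 Ft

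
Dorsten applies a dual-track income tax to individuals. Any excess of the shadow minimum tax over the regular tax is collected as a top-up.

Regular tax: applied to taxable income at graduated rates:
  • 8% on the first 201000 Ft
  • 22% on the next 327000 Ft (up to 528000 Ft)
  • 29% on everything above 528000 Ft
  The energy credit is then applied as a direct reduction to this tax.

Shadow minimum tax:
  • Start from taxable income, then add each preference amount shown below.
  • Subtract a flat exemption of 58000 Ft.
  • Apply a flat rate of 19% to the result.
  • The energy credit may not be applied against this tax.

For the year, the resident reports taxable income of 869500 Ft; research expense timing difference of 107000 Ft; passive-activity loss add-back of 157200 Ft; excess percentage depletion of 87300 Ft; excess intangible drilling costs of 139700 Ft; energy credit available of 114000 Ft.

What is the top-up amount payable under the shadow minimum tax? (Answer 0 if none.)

174458 Ft

Shadow minimum tax:
  Adjusted income: 869500 Ft + 107000 Ft + 157200 Ft + 87300 Ft + 139700 Ft = 1360700 Ft
  Less exemption 58000 Ft → base 1302700 Ft
  1302700 Ft × 19% = 247513 Ft

Regular tax:
  201000 Ft × 8% = 16080 Ft
  327000 Ft × 22% = 71940 Ft
  341500 Ft × 29% = 99035 Ft
  → 187055 Ft
  Less energy credit 114000 Ft → 73055 Ft

Excess of shadow minimum tax over regular tax: 247513 Ft − 73055 Ft = 174458 Ft.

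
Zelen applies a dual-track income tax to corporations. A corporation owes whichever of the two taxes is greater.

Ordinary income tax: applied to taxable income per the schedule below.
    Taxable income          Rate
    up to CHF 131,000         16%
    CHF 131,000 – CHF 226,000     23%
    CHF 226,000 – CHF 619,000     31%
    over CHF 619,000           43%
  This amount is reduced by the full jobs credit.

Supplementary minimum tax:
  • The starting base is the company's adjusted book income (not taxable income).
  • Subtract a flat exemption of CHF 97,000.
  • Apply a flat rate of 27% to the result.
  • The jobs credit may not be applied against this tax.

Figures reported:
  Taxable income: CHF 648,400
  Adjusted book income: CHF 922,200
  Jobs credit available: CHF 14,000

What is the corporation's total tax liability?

CHF 222,804

Supplementary minimum tax:
  Base (adjusted book income): CHF 922,200
  Less exemption CHF 97,000 → base CHF 825,200
  CHF 825,200 × 27% = CHF 222,804

Ordinary income tax:
  CHF 131,000 × 16% = CHF 20,960
  CHF 95,000 × 23% = CHF 21,850
  CHF 393,000 × 31% = CHF 121,830
  CHF 29,400 × 43% = CHF 12,642
  → CHF 177,282
  Less jobs credit CHF 14,000 → CHF 163,282

CHF 222,804 > CHF 163,282, so the supplementary minimum tax is the binding amount.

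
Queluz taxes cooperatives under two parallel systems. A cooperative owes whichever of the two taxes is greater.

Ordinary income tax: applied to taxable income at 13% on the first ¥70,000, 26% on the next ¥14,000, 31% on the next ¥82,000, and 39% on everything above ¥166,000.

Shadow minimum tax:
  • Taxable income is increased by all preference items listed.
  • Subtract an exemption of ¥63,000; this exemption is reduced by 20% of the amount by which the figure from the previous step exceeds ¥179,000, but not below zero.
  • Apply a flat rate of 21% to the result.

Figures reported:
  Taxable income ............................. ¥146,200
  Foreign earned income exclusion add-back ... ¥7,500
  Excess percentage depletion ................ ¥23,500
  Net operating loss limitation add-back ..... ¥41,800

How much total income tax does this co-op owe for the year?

Ordinary income tax:
  ¥70,000 × 13% = ¥9,100
  ¥14,000 × 26% = ¥3,640
  ¥62,200 × 31% = ¥19,282
  → ¥32,022

Shadow minimum tax:
  Adjusted income: ¥146,200 + ¥7,500 + ¥23,500 + ¥41,800 = ¥219,000
  Exemption: ¥63,000 − 20% × (¥219,000 − ¥179,000) = ¥63,000 − ¥8,000 = ¥55,000
  Base: ¥219,000 − ¥55,000 = ¥164,000
  ¥164,000 × 21% = ¥34,440

¥34,440 > ¥32,022, so the shadow minimum tax is the binding amount.

¥34,440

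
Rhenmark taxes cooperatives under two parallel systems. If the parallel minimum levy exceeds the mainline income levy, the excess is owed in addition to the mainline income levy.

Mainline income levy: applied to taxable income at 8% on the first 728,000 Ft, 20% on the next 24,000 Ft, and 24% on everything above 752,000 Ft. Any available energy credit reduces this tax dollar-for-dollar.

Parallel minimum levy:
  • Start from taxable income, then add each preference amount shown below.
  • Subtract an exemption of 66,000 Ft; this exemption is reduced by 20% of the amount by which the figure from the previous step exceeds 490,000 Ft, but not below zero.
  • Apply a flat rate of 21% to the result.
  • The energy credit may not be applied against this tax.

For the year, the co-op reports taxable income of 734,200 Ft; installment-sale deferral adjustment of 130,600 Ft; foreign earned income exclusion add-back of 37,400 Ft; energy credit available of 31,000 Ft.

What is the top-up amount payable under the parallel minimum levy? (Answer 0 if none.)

Mainline income levy:
  728,000 Ft × 8% = 58,240 Ft
  6,200 Ft × 20% = 1,240 Ft
  → 59,480 Ft
  Less energy credit 31,000 Ft → 28,480 Ft

Parallel minimum levy:
  Adjusted income: 734,200 Ft + 130,600 Ft + 37,400 Ft = 902,200 Ft
  Exemption: 20% × (902,200 Ft − 490,000 Ft) = 82,440 Ft ≥ 66,000 Ft, so the exemption is fully phased out
  Base: 902,200 Ft − 0 Ft = 902,200 Ft
  902,200 Ft × 21% = 189,462 Ft

Excess of parallel minimum levy over mainline income levy: 189,462 Ft − 28,480 Ft = 160,982 Ft.

160,982 Ft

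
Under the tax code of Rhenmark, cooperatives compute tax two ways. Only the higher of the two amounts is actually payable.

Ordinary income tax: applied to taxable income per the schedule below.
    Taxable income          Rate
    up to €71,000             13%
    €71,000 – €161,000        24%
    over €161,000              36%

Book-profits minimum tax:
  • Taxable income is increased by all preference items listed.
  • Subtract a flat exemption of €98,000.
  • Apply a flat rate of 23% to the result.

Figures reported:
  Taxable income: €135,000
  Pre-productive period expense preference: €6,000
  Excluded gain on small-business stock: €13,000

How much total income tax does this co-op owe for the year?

€24,590

Book-profits minimum tax:
  Adjusted income: €135,000 + €6,000 + €13,000 = €154,000
  Less exemption €98,000 → base €56,000
  €56,000 × 23% = €12,880

Ordinary income tax:
  €71,000 × 13% = €9,230
  €64,000 × 24% = €15,360
  → €24,590

€24,590 > €12,880, so the ordinary income tax governs.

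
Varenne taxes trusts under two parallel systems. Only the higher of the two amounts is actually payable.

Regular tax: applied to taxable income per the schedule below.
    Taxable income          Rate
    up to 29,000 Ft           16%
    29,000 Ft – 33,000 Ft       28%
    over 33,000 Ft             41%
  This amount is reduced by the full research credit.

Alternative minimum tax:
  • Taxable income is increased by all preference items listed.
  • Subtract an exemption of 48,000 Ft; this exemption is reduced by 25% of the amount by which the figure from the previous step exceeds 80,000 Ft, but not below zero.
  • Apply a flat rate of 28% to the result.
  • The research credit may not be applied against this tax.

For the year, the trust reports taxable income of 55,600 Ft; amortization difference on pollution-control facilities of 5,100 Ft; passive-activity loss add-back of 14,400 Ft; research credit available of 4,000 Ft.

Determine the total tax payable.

Alternative minimum tax:
  Adjusted income: 55,600 Ft + 5,100 Ft + 14,400 Ft = 75,100 Ft
  Exemption: 75,100 Ft ≤ 80,000 Ft, so full 48,000 Ft applies
  Base: 75,100 Ft − 48,000 Ft = 27,100 Ft
  27,100 Ft × 28% = 7,588 Ft

Regular tax:
  29,000 Ft × 16% = 4,640 Ft
  4,000 Ft × 28% = 1,120 Ft
  22,600 Ft × 41% = 9,266 Ft
  → 15,026 Ft
  Less research credit 4,000 Ft → 11,026 Ft

11,026 Ft > 7,588 Ft, so the regular tax governs.

11,026 Ft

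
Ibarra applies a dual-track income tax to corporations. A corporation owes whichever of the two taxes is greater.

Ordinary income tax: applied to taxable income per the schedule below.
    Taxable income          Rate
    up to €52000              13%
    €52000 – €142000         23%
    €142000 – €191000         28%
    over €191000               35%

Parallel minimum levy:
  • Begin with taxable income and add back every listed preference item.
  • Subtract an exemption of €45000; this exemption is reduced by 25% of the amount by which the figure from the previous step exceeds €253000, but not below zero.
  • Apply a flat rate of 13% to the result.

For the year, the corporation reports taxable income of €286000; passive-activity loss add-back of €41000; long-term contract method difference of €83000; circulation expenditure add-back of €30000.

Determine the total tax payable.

Parallel minimum levy:
  Adjusted income: €286000 + €41000 + €83000 + €30000 = €440000
  Exemption: 25% × (€440000 − €253000) = €46750 ≥ €45000, so the exemption is fully phased out
  Base: €440000 − €0 = €440000
  €440000 × 13% = €57200

Ordinary income tax:
  €52000 × 13% = €6760
  €90000 × 23% = €20700
  €49000 × 28% = €13720
  €95000 × 35% = €33250
  → €74430

€74430 > €57200, so the ordinary income tax governs.

€74430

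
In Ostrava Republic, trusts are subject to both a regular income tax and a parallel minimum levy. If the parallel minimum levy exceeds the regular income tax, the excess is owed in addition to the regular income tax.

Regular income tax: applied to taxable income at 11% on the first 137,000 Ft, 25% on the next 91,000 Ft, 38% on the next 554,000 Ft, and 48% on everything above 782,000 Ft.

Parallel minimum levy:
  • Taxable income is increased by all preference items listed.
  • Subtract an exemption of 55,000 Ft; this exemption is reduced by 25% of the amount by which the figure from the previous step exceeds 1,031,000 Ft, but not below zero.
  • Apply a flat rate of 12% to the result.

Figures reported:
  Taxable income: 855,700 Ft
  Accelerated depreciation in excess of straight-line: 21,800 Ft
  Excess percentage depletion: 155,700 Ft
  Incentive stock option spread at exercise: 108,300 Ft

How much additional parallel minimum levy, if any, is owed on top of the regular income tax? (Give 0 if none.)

Parallel minimum levy:
  Adjusted income: 855,700 Ft + 21,800 Ft + 155,700 Ft + 108,300 Ft = 1,141,500 Ft
  Exemption: 55,000 Ft − 25% × (1,141,500 Ft − 1,031,000 Ft) = 55,000 Ft − 27,625 Ft = 27,375 Ft
  Base: 1,141,500 Ft − 27,375 Ft = 1,114,125 Ft
  1,114,125 Ft × 12% = 133,695 Ft

Regular income tax:
  137,000 Ft × 11% = 15,070 Ft
  91,000 Ft × 25% = 22,750 Ft
  554,000 Ft × 38% = 210,520 Ft
  73,700 Ft × 48% = 35,376 Ft
  → 283,716 Ft

133,695 Ft ≤ 283,716 Ft, so no add-on is due.

0 Ft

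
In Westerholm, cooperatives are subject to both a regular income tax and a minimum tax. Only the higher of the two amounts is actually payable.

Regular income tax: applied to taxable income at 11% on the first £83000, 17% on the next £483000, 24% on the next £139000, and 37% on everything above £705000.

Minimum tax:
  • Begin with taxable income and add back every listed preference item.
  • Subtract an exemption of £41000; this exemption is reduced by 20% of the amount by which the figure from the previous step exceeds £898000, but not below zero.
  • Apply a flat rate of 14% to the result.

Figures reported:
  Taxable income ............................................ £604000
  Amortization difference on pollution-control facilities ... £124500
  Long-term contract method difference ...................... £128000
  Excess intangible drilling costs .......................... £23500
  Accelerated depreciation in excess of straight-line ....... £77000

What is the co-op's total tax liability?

£129892

Minimum tax:
  Adjusted income: £604000 + £124500 + £128000 + £23500 + £77000 = £957000
  Exemption: £41000 − 20% × (£957000 − £898000) = £41000 − £11800 = £29200
  Base: £957000 − £29200 = £927800
  £927800 × 14% = £129892

Regular income tax:
  £83000 × 11% = £9130
  £483000 × 17% = £82110
  £38000 × 24% = £9120
  → £100360

£129892 > £100360, so the minimum tax is the binding amount.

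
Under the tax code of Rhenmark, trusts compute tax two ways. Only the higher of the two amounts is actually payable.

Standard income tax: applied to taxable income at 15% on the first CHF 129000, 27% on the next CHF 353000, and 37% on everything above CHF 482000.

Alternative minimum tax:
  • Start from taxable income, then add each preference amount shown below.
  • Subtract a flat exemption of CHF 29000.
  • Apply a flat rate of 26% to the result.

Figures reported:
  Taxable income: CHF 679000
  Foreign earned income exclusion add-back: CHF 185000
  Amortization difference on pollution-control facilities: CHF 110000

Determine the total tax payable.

CHF 245700

Alternative minimum tax:
  Adjusted income: CHF 679000 + CHF 185000 + CHF 110000 = CHF 974000
  Less exemption CHF 29000 → base CHF 945000
  CHF 945000 × 26% = CHF 245700

Standard income tax:
  CHF 129000 × 15% = CHF 19350
  CHF 353000 × 27% = CHF 95310
  CHF 197000 × 37% = CHF 72890
  → CHF 187550

CHF 245700 > CHF 187550, so the alternative minimum tax is the binding amount.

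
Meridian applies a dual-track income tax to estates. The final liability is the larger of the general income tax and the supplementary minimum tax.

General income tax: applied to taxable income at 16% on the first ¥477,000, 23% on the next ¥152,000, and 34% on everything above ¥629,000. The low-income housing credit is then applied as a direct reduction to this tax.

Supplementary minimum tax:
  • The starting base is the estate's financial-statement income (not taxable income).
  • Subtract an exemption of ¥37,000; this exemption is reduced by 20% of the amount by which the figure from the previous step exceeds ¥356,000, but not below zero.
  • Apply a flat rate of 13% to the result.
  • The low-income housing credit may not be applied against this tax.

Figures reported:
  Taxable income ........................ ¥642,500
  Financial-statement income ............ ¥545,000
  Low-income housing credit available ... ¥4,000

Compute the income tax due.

Supplementary minimum tax:
  Base (financial-statement income): ¥545,000
  Exemption: 20% × (¥545,000 − ¥356,000) = ¥37,800 ≥ ¥37,000, so the exemption is fully phased out
  Base: ¥545,000 − ¥0 = ¥545,000
  ¥545,000 × 13% = ¥70,850

General income tax:
  ¥477,000 × 16% = ¥76,320
  ¥152,000 × 23% = ¥34,960
  ¥13,500 × 34% = ¥4,590
  → ¥115,870
  Less low-income housing credit ¥4,000 → ¥111,870

¥111,870 > ¥70,850, so the general income tax governs.

¥111,870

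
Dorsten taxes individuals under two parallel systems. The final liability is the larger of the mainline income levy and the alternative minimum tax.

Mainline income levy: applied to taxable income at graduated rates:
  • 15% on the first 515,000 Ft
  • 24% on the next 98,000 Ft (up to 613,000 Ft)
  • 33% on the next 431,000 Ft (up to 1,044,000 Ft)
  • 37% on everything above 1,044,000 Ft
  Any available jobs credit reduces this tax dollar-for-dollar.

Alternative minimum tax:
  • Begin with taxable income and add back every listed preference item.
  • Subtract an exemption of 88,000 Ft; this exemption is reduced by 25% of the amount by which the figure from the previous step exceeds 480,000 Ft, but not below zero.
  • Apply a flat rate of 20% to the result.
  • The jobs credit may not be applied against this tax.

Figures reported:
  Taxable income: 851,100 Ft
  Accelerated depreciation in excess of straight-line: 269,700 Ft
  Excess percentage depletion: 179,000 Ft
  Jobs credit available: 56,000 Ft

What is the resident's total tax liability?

Mainline income levy:
  515,000 Ft × 15% = 77,250 Ft
  98,000 Ft × 24% = 23,520 Ft
  238,100 Ft × 33% = 78,573 Ft
  → 179,343 Ft
  Less jobs credit 56,000 Ft → 123,343 Ft

Alternative minimum tax:
  Adjusted income: 851,100 Ft + 269,700 Ft + 179,000 Ft = 1,299,800 Ft
  Exemption: 25% × (1,299,800 Ft − 480,000 Ft) = 204,950 Ft ≥ 88,000 Ft, so the exemption is fully phased out
  Base: 1,299,800 Ft − 0 Ft = 1,299,800 Ft
  1,299,800 Ft × 20% = 259,960 Ft

259,960 Ft > 123,343 Ft, so the alternative minimum tax is the binding amount.

259,960 Ft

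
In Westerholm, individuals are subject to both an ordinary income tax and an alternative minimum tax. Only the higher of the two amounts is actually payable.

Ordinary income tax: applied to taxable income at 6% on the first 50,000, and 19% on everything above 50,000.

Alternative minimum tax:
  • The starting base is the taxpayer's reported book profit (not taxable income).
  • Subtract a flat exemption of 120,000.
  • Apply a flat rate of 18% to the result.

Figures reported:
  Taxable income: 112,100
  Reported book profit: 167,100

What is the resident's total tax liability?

14,799

Ordinary income tax:
  50,000 × 6% = 3,000
  62,100 × 19% = 11,799
  → 14,799

Alternative minimum tax:
  Base (reported book profit): 167,100
  Less exemption 120,000 → base 47,100
  47,100 × 18% = 8,478

14,799 > 8,478, so the ordinary income tax governs.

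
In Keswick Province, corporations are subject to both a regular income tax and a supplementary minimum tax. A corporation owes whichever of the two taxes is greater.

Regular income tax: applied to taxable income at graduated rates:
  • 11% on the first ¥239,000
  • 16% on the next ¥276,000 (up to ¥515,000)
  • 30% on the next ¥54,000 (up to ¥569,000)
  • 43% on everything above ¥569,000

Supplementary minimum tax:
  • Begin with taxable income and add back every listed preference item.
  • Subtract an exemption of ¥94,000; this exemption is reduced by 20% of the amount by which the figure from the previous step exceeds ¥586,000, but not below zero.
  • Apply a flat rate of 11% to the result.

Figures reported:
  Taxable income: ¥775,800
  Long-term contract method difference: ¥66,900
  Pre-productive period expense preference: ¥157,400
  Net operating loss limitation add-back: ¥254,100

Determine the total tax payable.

¥175,574

Supplementary minimum tax:
  Adjusted income: ¥775,800 + ¥66,900 + ¥157,400 + ¥254,100 = ¥1,254,200
  Exemption: 20% × (¥1,254,200 − ¥586,000) = ¥133,640 ≥ ¥94,000, so the exemption is fully phased out
  Base: ¥1,254,200 − ¥0 = ¥1,254,200
  ¥1,254,200 × 11% = ¥137,962

Regular income tax:
  ¥239,000 × 11% = ¥26,290
  ¥276,000 × 16% = ¥44,160
  ¥54,000 × 30% = ¥16,200
  ¥206,800 × 43% = ¥88,924
  → ¥175,574

¥175,574 > ¥137,962, so the regular income tax governs.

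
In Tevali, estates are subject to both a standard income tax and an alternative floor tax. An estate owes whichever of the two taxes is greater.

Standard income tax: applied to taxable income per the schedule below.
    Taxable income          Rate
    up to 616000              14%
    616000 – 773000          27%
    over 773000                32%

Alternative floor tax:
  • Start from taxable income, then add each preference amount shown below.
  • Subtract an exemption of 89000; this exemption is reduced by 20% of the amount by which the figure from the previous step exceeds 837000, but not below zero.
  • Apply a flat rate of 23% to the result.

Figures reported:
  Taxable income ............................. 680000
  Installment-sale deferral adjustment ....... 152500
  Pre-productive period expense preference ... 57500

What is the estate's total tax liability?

Standard income tax:
  616000 × 14% = 86240
  64000 × 27% = 17280
  → 103520

Alternative floor tax:
  Adjusted income: 680000 + 152500 + 57500 = 890000
  Exemption: 89000 − 20% × (890000 − 837000) = 89000 − 10600 = 78400
  Base: 890000 − 78400 = 811600
  811600 × 23% = 186668

186668 > 103520, so the alternative floor tax is the binding amount.

186668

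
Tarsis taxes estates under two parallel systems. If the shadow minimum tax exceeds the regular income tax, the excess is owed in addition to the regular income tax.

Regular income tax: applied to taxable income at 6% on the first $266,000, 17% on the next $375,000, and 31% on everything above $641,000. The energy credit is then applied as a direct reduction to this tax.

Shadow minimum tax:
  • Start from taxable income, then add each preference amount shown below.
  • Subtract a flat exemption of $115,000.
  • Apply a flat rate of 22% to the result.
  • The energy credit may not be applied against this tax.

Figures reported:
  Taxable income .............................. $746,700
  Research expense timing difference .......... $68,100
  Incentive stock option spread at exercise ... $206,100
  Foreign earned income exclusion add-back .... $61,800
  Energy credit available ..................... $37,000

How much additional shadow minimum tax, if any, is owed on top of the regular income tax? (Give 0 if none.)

$137,417

Shadow minimum tax:
  Adjusted income: $746,700 + $68,100 + $206,100 + $61,800 = $1,082,700
  Less exemption $115,000 → base $967,700
  $967,700 × 22% = $212,894

Regular income tax:
  $266,000 × 6% = $15,960
  $375,000 × 17% = $63,750
  $105,700 × 31% = $32,767
  → $112,477
  Less energy credit $37,000 → $75,477

Excess of shadow minimum tax over regular income tax: $212,894 − $75,477 = $137,417.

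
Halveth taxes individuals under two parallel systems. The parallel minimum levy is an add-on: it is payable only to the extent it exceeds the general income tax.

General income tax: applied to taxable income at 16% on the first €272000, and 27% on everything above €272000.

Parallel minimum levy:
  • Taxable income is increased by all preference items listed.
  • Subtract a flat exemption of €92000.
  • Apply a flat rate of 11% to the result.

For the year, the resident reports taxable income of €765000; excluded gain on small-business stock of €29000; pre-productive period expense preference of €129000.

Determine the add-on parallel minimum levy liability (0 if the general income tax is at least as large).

€0

Parallel minimum levy:
  Adjusted income: €765000 + €29000 + €129000 = €923000
  Less exemption €92000 → base €831000
  €831000 × 11% = €91410

General income tax:
  €272000 × 16% = €43520
  €493000 × 27% = €133110
  → €176630

€91410 ≤ €176630, so no add-on is due.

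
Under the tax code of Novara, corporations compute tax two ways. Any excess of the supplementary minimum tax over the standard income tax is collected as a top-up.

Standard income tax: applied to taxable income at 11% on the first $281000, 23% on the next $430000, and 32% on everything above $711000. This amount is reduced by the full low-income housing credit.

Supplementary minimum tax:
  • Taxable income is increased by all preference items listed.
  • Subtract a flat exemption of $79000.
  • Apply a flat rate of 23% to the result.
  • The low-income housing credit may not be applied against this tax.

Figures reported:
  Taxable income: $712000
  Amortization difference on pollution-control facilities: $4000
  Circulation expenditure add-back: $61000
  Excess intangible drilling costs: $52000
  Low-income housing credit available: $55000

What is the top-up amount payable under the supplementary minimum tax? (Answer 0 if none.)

Supplementary minimum tax:
  Adjusted income: $712000 + $4000 + $61000 + $52000 = $829000
  Less exemption $79000 → base $750000
  $750000 × 23% = $172500

Standard income tax:
  $281000 × 11% = $30910
  $430000 × 23% = $98900
  $1000 × 32% = $320
  → $130130
  Less low-income housing credit $55000 → $75130

Excess of supplementary minimum tax over standard income tax: $172500 − $75130 = $97370.

$97370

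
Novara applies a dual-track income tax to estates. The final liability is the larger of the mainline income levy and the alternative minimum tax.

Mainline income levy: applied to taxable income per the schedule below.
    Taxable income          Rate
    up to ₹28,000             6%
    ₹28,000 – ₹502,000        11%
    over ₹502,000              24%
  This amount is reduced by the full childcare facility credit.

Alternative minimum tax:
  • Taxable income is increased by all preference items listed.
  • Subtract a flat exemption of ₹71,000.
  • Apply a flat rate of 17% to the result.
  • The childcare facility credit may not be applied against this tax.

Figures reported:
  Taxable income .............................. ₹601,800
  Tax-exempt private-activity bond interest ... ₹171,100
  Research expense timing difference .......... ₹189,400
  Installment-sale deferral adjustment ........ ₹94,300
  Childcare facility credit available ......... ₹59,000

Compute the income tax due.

Alternative minimum tax:
  Adjusted income: ₹601,800 + ₹171,100 + ₹189,400 + ₹94,300 = ₹1,056,600
  Less exemption ₹71,000 → base ₹985,600
  ₹985,600 × 17% = ₹167,552

Mainline income levy:
  ₹28,000 × 6% = ₹1,680
  ₹474,000 × 11% = ₹52,140
  ₹99,800 × 24% = ₹23,952
  → ₹77,772
  Less childcare facility credit ₹59,000 → ₹18,772

₹167,552 > ₹18,772, so the alternative minimum tax is the binding amount.

₹167,552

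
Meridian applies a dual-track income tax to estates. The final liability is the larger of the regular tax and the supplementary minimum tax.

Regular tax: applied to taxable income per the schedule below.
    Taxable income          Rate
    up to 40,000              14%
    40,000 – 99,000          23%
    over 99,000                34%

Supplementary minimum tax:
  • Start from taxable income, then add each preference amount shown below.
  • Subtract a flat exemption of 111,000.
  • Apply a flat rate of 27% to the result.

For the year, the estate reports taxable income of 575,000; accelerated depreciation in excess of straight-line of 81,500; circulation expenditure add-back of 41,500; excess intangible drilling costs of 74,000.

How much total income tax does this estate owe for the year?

181,010

Supplementary minimum tax:
  Adjusted income: 575,000 + 81,500 + 41,500 + 74,000 = 772,000
  Less exemption 111,000 → base 661,000
  661,000 × 27% = 178,470

Regular tax:
  40,000 × 14% = 5,600
  59,000 × 23% = 13,570
  476,000 × 34% = 161,840
  → 181,010

181,010 > 178,470, so the regular tax governs.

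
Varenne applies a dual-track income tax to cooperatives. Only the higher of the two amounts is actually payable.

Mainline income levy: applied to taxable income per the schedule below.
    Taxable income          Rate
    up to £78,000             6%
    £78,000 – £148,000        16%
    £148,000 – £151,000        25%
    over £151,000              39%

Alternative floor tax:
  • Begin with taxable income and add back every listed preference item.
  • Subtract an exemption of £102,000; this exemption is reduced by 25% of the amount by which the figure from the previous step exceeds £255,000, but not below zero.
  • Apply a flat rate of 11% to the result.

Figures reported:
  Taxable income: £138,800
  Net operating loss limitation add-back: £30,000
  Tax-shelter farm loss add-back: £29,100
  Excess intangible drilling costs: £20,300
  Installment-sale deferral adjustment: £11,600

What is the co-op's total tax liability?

£14,408

Alternative floor tax:
  Adjusted income: £138,800 + £30,000 + £29,100 + £20,300 + £11,600 = £229,800
  Exemption: £229,800 ≤ £255,000, so full £102,000 applies
  Base: £229,800 − £102,000 = £127,800
  £127,800 × 11% = £14,058

Mainline income levy:
  £78,000 × 6% = £4,680
  £60,800 × 16% = £9,728
  → £14,408

£14,408 > £14,058, so the mainline income levy governs.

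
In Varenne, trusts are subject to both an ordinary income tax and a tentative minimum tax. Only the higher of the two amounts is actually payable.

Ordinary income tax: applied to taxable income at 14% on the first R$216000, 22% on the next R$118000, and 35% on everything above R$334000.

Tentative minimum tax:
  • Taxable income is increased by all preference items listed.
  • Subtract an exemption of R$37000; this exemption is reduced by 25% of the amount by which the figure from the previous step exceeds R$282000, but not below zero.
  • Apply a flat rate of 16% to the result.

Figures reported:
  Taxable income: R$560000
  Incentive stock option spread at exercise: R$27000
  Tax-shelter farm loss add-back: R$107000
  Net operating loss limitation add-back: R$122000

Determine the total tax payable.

Ordinary income tax:
  R$216000 × 14% = R$30240
  R$118000 × 22% = R$25960
  R$226000 × 35% = R$79100
  → R$135300

Tentative minimum tax:
  Adjusted income: R$560000 + R$27000 + R$107000 + R$122000 = R$816000
  Exemption: 25% × (R$816000 − R$282000) = R$133500 ≥ R$37000, so the exemption is fully phased out
  Base: R$816000 − R$0 = R$816000
  R$816000 × 16% = R$130560

R$135300 > R$130560, so the ordinary income tax governs.

R$135300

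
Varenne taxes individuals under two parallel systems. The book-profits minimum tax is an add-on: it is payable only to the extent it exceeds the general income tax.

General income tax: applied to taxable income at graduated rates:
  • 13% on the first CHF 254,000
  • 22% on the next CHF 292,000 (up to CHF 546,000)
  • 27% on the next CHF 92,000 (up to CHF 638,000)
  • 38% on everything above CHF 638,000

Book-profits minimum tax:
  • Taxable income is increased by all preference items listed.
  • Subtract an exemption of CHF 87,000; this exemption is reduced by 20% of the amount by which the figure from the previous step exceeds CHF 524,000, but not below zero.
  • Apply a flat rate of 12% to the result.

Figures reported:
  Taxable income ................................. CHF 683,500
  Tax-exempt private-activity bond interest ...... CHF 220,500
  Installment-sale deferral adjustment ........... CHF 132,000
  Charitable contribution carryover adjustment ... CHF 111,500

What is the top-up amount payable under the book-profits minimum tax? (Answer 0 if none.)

CHF 0

Book-profits minimum tax:
  Adjusted income: CHF 683,500 + CHF 220,500 + CHF 132,000 + CHF 111,500 = CHF 1,147,500
  Exemption: 20% × (CHF 1,147,500 − CHF 524,000) = CHF 124,700 ≥ CHF 87,000, so the exemption is fully phased out
  Base: CHF 1,147,500 − CHF 0 = CHF 1,147,500
  CHF 1,147,500 × 12% = CHF 137,700

General income tax:
  CHF 254,000 × 13% = CHF 33,020
  CHF 292,000 × 22% = CHF 64,240
  CHF 92,000 × 27% = CHF 24,840
  CHF 45,500 × 38% = CHF 17,290
  → CHF 139,390

CHF 137,700 ≤ CHF 139,390, so no add-on is due.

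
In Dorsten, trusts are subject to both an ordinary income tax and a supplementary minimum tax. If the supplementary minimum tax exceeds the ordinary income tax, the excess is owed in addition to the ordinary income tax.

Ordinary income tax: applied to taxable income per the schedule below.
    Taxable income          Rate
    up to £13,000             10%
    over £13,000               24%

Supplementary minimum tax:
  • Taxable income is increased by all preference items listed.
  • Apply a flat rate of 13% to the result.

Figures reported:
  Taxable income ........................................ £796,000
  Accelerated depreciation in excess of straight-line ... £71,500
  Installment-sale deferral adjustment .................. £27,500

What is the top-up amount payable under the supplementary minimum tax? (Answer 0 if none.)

£0

Ordinary income tax:
  £13,000 × 10% = £1,300
  £783,000 × 24% = £187,920
  → £189,220

Supplementary minimum tax:
  Adjusted income: £796,000 + £71,500 + £27,500 = £895,000
  £895,000 × 13% = £116,350

£116,350 ≤ £189,220, so no add-on is due.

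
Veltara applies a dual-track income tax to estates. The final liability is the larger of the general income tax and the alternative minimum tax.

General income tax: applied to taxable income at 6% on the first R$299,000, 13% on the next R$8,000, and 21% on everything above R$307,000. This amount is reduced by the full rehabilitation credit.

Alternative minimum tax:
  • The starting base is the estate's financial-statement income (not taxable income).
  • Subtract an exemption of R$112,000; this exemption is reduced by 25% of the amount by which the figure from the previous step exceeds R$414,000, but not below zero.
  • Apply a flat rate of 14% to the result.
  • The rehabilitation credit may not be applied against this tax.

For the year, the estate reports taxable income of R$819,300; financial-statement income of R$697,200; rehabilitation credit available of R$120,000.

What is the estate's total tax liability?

General income tax:
  R$299,000 × 6% = R$17,940
  R$8,000 × 13% = R$1,040
  R$512,300 × 21% = R$107,583
  → R$126,563
  Less rehabilitation credit R$120,000 → R$6,563

Alternative minimum tax:
  Base (financial-statement income): R$697,200
  Exemption: R$112,000 − 25% × (R$697,200 − R$414,000) = R$112,000 − R$70,800 = R$41,200
  Base: R$697,200 − R$41,200 = R$656,000
  R$656,000 × 14% = R$91,840

R$91,840 > R$6,563, so the alternative minimum tax is the binding amount.

R$91,840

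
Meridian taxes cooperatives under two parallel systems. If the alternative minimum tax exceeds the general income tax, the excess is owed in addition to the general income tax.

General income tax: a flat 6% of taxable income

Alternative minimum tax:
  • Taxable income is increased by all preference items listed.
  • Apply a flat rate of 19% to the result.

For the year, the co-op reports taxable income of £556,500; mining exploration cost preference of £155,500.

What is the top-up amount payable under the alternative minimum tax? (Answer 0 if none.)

£101,890

Alternative minimum tax:
  Adjusted income: £556,500 + £155,500 = £712,000
  £712,000 × 19% = £135,280

General income tax:
  £556,500 × 6% = £33,390

Excess of alternative minimum tax over general income tax: £135,280 − £33,390 = £101,890.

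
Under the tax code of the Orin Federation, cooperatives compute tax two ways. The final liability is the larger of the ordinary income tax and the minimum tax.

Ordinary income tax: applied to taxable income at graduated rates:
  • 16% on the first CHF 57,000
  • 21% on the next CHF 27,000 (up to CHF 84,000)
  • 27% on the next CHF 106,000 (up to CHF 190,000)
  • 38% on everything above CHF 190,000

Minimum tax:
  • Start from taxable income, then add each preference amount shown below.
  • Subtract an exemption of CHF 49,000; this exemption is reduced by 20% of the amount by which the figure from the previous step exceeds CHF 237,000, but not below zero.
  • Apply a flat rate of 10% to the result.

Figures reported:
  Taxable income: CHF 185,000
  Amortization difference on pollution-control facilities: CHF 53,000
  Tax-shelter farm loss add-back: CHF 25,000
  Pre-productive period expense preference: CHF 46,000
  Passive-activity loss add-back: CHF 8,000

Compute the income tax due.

Ordinary income tax:
  CHF 57,000 × 16% = CHF 9,120
  CHF 27,000 × 21% = CHF 5,670
  CHF 101,000 × 27% = CHF 27,270
  → CHF 42,060

Minimum tax:
  Adjusted income: CHF 185,000 + CHF 53,000 + CHF 25,000 + CHF 46,000 + CHF 8,000 = CHF 317,000
  Exemption: CHF 49,000 − 20% × (CHF 317,000 − CHF 237,000) = CHF 49,000 − CHF 16,000 = CHF 33,000
  Base: CHF 317,000 − CHF 33,000 = CHF 284,000
  CHF 284,000 × 10% = CHF 28,400

CHF 42,060 > CHF 28,400, so the ordinary income tax governs.

CHF 42,060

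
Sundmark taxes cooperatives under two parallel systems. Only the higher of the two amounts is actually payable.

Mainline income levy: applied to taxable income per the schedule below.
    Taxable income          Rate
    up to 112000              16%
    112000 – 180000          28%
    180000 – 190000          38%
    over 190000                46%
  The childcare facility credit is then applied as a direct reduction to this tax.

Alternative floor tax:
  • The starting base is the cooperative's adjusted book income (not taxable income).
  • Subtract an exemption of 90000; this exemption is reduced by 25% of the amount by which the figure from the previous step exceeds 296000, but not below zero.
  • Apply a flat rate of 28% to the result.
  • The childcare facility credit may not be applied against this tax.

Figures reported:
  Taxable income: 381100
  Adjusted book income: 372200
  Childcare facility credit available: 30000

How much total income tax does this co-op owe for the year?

Alternative floor tax:
  Base (adjusted book income): 372200
  Exemption: 90000 − 25% × (372200 − 296000) = 90000 − 19050 = 70950
  Base: 372200 − 70950 = 301250
  301250 × 28% = 84350

Mainline income levy:
  112000 × 16% = 17920
  68000 × 28% = 19040
  10000 × 38% = 3800
  191100 × 46% = 87906
  → 128666
  Less childcare facility credit 30000 → 98666

98666 > 84350, so the mainline income levy governs.

98666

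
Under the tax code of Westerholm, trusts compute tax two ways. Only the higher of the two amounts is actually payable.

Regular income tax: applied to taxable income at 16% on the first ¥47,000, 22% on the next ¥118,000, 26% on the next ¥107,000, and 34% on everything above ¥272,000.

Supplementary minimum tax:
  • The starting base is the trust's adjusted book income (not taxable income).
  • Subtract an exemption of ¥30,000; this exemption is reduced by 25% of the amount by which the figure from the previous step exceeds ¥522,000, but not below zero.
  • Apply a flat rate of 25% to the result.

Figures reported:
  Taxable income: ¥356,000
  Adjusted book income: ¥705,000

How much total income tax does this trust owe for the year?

Supplementary minimum tax:
  Base (adjusted book income): ¥705,000
  Exemption: 25% × (¥705,000 − ¥522,000) = ¥45,750 ≥ ¥30,000, so the exemption is fully phased out
  Base: ¥705,000 − ¥0 = ¥705,000
  ¥705,000 × 25% = ¥176,250

Regular income tax:
  ¥47,000 × 16% = ¥7,520
  ¥118,000 × 22% = ¥25,960
  ¥107,000 × 26% = ¥27,820
  ¥84,000 × 34% = ¥28,560
  → ¥89,860

¥176,250 > ¥89,860, so the supplementary minimum tax is the binding amount.

¥176,250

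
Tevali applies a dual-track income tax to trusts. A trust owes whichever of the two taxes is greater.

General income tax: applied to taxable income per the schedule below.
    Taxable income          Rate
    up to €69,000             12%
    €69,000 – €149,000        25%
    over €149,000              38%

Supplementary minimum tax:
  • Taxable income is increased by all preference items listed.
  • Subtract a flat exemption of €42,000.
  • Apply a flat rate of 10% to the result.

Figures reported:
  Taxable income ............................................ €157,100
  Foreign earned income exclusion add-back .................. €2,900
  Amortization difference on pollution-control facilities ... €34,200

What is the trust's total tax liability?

Supplementary minimum tax:
  Adjusted income: €157,100 + €2,900 + €34,200 = €194,200
  Less exemption €42,000 → base €152,200
  €152,200 × 10% = €15,220

General income tax:
  €69,000 × 12% = €8,280
  €80,000 × 25% = €20,000
  €8,100 × 38% = €3,078
  → €31,358

€31,358 > €15,220, so the general income tax governs.

€31,358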